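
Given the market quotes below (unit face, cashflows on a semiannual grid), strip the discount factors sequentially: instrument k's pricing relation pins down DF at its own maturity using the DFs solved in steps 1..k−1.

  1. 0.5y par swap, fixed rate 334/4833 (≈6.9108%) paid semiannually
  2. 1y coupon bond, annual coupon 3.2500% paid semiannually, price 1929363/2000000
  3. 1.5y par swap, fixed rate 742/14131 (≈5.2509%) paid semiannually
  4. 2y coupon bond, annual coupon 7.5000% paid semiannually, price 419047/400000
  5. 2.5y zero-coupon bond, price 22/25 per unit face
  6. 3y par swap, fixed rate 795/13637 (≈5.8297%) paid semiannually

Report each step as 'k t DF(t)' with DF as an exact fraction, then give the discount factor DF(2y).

1 1/2 4833/5000
2 1 4669/5000
3 3/2 4629/5000
4 2 2269/2500
5 5/2 22/25
6 3 841/1000
DF(2y) = 2269/2500 ≈ 0.907600

step 1 [0.5y] swap r/2=167/4833: DF=(1 − 167/4833·(0))/(1+167/4833) = 4833/5000 ≈ 0.966600
step 2 [1y] bond c/2=13/800: DF=(1929363/2000000 − 13/800·(0.966600))/(1+13/800) = 4669/5000 ≈ 0.933800
step 3 [1.5y] swap r/2=371/14131: DF=(1 − 371/14131·(0.966600+0.933800))/(1+371/14131) = 4629/5000 ≈ 0.925800
step 4 [2y] bond c/2=3/80: DF=(419047/400000 − 3/80·(0.966600+0.933800+0.925800))/(1+3/80) = 2269/2500 ≈ 0.907600
step 5 [2.5y] zero: DF = P = 22/25 ≈ 0.880000
step 6 [3y] swap r/2=795/27274: DF=(1 − 795/27274·(0.966600+0.933800+0.925800+0.907600+0.880000))/(1+795/27274) = 841/1000 ≈ 0.841000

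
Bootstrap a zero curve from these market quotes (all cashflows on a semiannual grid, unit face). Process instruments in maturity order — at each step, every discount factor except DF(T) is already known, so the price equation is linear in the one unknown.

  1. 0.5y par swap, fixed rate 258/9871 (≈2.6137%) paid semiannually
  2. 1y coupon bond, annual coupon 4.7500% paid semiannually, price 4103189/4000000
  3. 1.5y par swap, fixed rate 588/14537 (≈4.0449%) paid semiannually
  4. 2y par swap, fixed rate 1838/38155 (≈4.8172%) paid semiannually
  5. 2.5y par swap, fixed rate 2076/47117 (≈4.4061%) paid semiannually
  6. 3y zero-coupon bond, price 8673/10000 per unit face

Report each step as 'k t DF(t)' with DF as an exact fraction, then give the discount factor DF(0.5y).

1 1/2 9871/10000
2 1 9791/10000
3 3/2 2353/2500
4 2 9081/10000
5 5/2 4481/5000
6 3 8673/10000
DF(0.5y) = 9871/10000 ≈ 0.987100

step 1 [0.5y] swap r/2=129/9871: DF=(1 − 129/9871·(0))/(1+129/9871) = 9871/10000 ≈ 0.987100
step 2 [1y] bond c/2=19/800: DF=(4103189/4000000 − 19/800·(0.987100))/(1+19/800) = 9791/10000 ≈ 0.979100
step 3 [1.5y] swap r/2=294/14537: DF=(1 − 294/14537·(0.987100+0.979100))/(1+294/14537) = 2353/2500 ≈ 0.941200
step 4 [2y] swap r/2=919/38155: DF=(1 − 919/38155·(0.987100+0.979100+0.941200))/(1+919/38155) = 9081/10000 ≈ 0.908100
step 5 [2.5y] swap r/2=1038/47117: DF=(1 − 1038/47117·(0.987100+0.979100+0.941200+0.908100))/(1+1038/47117) = 4481/5000 ≈ 0.896200
step 6 [3y] zero: DF = P = 8673/10000 ≈ 0.867300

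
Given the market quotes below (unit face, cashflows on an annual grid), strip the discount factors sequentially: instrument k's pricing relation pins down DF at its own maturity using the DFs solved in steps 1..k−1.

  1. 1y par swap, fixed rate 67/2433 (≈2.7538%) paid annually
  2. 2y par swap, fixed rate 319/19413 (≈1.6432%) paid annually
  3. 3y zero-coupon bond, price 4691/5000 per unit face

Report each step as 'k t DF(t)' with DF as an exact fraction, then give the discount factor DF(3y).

1 1 2433/2500
2 2 9681/10000
3 3 4691/5000
DF(3y) = 4691/5000 ≈ 0.938200

step 1 [1y] swap r/1=67/2433: DF=(1 − 67/2433·(0))/(1+67/2433) = 2433/2500 ≈ 0.973200
step 2 [2y] swap r/1=319/19413: DF=(1 − 319/19413·(0.973200))/(1+319/19413) = 9681/10000 ≈ 0.968100
step 3 [3y] zero: DF = P = 4691/5000 ≈ 0.938200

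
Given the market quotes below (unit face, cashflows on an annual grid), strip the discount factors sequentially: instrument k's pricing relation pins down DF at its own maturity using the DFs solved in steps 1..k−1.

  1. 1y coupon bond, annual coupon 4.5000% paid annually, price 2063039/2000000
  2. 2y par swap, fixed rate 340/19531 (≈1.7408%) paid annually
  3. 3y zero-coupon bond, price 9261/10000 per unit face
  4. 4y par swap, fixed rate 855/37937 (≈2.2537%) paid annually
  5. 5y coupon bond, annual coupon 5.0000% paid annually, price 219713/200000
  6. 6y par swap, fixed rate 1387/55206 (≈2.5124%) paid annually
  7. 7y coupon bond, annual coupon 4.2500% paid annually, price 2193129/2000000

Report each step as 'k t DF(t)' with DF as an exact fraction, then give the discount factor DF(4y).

1 1 9871/10000
2 2 483/500
3 3 9261/10000
4 4 1829/2000
5 5 541/625
6 6 8613/10000
7 7 2067/2500
DF(4y) = 1829/2000 ≈ 0.914500

step 1 [1y] bond c/1=9/200: DF=(2063039/2000000 − 9/200·(0))/(1+9/200) = 9871/10000 ≈ 0.987100
step 2 [2y] swap r/1=340/19531: DF=(1 − 340/19531·(0.987100))/(1+340/19531) = 483/500 ≈ 0.966000
step 3 [3y] zero: DF = P = 9261/10000 ≈ 0.926100
step 4 [4y] swap r/1=855/37937: DF=(1 − 855/37937·(0.987100+0.966000+0.926100))/(1+855/37937) = 1829/2000 ≈ 0.914500
step 5 [5y] bond c/1=1/20: DF=(219713/200000 − 1/20·(0.987100+0.966000+0.926100+0.914500))/(1+1/20) = 541/625 ≈ 0.865600
step 6 [6y] swap r/1=1387/55206: DF=(1 − 1387/55206·(0.987100+0.966000+0.926100+0.914500+0.865600))/(1+1387/55206) = 8613/10000 ≈ 0.861300
step 7 [7y] bond c/1=17/400: DF=(2193129/2000000 − 17/400·(0.987100+0.966000+0.926100+0.914500+0.865600+0.861300))/(1+17/400) = 2067/2500 ≈ 0.826800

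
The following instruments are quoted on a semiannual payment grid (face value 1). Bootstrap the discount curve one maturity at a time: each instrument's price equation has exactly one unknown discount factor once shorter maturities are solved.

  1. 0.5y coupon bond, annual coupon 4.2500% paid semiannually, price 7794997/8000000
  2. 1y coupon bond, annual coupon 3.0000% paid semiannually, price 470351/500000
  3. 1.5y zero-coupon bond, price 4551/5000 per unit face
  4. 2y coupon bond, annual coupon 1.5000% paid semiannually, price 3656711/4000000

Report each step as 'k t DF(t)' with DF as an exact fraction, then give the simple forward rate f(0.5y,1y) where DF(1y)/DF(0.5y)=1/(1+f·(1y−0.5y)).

step 1 [0.5y] bond c/2=17/800: DF=(7794997/8000000 − 17/800·(0))/(1+17/800) = 9541/10000 ≈ 0.954100
step 2 [1y] bond c/2=3/200: DF=(470351/500000 − 3/200·(0.954100))/(1+3/200) = 9127/10000 ≈ 0.912700
step 3 [1.5y] zero: DF = P = 4551/5000 ≈ 0.910200
step 4 [2y] bond c/2=3/400: DF=(3656711/4000000 − 3/400·(0.954100+0.912700+0.910200))/(1+3/400) = 8867/10000 ≈ 0.886700

1 1/2 9541/10000
2 1 9127/10000
3 3/2 4551/5000
4 2 8867/10000
f(0.5y,1y) = ((9541/10000)/(9127/10000) − 1)/(1/2) = 828/9127 ≈ 9.0720%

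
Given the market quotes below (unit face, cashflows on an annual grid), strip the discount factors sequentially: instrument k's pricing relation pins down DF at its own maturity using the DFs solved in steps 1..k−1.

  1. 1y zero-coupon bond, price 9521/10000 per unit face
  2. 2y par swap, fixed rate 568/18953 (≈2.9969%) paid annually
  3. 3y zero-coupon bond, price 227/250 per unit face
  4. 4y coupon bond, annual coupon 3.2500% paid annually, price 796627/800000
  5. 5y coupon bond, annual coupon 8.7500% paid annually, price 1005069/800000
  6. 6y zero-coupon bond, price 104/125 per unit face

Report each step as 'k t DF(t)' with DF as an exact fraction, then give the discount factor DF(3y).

step 1 [1y] zero: DF = P = 9521/10000 ≈ 0.952100
step 2 [2y] swap r/1=568/18953: DF=(1 − 568/18953·(0.952100))/(1+568/18953) = 1179/1250 ≈ 0.943200
step 3 [3y] zero: DF = P = 227/250 ≈ 0.908000
step 4 [4y] bond c/1=13/400: DF=(796627/800000 − 13/400·(0.952100+0.943200+0.908000))/(1+13/400) = 4381/5000 ≈ 0.876200
step 5 [5y] bond c/1=7/80: DF=(1005069/800000 − 7/80·(0.952100+0.943200+0.908000+0.876200))/(1+7/80) = 537/625 ≈ 0.859200
step 6 [6y] zero: DF = P = 104/125 ≈ 0.832000

1 1 9521/10000
2 2 1179/1250
3 3 227/250
4 4 4381/5000
5 5 537/625
6 6 104/125
DF(3y) = 227/250 ≈ 0.908000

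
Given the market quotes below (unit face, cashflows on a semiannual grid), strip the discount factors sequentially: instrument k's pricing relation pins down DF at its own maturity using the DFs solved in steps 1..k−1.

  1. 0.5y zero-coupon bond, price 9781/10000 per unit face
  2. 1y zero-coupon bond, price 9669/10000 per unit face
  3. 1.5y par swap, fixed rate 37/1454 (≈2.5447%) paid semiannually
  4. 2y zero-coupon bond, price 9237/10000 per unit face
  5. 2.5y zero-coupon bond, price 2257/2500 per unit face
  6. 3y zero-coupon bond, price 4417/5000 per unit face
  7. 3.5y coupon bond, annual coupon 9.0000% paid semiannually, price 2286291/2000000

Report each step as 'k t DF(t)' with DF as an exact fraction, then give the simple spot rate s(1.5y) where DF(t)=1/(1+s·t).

1 1/2 9781/10000
2 1 9669/10000
3 3/2 963/1000
4 2 9237/10000
5 5/2 2257/2500
6 3 4417/5000
7 7/2 213/250
s(1.5y) = (1/(963/1000) − 1)/(3/2) = 74/2889 ≈ 2.5614%

step 1 [0.5y] zero: DF = P = 9781/10000 ≈ 0.978100
step 2 [1y] zero: DF = P = 9669/10000 ≈ 0.966900
step 3 [1.5y] swap r/2=37/2908: DF=(1 − 37/2908·(0.978100+0.966900))/(1+37/2908) = 963/1000 ≈ 0.963000
step 4 [2y] zero: DF = P = 9237/10000 ≈ 0.923700
step 5 [2.5y] zero: DF = P = 2257/2500 ≈ 0.902800
step 6 [3y] zero: DF = P = 4417/5000 ≈ 0.883400
step 7 [3.5y] bond c/2=9/200: DF=(2286291/2000000 − 9/200·(0.978100+0.966900+0.963000+0.923700+0.902800+0.883400))/(1+9/200) = 213/250 ≈ 0.852000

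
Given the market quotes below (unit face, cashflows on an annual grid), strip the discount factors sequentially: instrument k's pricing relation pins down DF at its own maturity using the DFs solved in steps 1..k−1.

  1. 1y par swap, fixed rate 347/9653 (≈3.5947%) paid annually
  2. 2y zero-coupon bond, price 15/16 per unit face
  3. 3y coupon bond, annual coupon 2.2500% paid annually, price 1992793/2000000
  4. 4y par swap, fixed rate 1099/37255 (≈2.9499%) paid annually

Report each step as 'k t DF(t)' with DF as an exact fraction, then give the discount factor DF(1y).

1 1 9653/10000
2 2 15/16
3 3 4663/5000
4 4 8901/10000
DF(1y) = 9653/10000 ≈ 0.965300

step 1 [1y] swap r/1=347/9653: DF=(1 − 347/9653·(0))/(1+347/9653) = 9653/10000 ≈ 0.965300
step 2 [2y] zero: DF = P = 15/16 ≈ 0.937500
step 3 [3y] bond c/1=9/400: DF=(1992793/2000000 − 9/400·(0.965300+0.937500))/(1+9/400) = 4663/5000 ≈ 0.932600
step 4 [4y] swap r/1=1099/37255: DF=(1 − 1099/37255·(0.965300+0.937500+0.932600))/(1+1099/37255) = 8901/10000 ≈ 0.890100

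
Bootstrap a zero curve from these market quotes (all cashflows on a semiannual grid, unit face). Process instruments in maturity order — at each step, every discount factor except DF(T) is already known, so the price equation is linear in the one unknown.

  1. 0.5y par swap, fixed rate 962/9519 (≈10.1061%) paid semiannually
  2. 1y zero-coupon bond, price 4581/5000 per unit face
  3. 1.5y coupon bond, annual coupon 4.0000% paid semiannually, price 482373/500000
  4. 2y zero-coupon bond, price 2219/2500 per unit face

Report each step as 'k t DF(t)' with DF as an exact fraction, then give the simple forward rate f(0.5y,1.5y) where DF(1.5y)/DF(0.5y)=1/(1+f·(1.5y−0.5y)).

1 1/2 9519/10000
2 1 4581/5000
3 3/2 2273/2500
4 2 2219/2500
f(0.5y,1.5y) = ((9519/10000)/(2273/2500) − 1)/(1) = 427/9092 ≈ 4.6964%

step 1 [0.5y] swap r/2=481/9519: DF=(1 − 481/9519·(0))/(1+481/9519) = 9519/10000 ≈ 0.951900
step 2 [1y] zero: DF = P = 4581/5000 ≈ 0.916200
step 3 [1.5y] bond c/2=1/50: DF=(482373/500000 − 1/50·(0.951900+0.916200))/(1+1/50) = 2273/2500 ≈ 0.909200
step 4 [2y] zero: DF = P = 2219/2500 ≈ 0.887600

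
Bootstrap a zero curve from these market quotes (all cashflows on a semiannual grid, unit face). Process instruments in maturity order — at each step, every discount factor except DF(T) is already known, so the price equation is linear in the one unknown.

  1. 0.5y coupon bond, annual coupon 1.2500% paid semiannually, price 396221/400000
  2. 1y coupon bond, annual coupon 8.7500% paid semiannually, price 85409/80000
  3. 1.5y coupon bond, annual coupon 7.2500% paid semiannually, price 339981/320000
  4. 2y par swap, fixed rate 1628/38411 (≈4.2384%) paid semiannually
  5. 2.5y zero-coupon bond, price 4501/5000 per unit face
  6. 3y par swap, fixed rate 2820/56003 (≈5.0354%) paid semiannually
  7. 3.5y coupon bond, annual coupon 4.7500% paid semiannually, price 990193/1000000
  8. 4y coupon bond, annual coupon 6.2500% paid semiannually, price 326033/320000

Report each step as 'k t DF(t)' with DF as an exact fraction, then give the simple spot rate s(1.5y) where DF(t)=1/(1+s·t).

step 1 [0.5y] bond c/2=1/160: DF=(396221/400000 − 1/160·(0))/(1+1/160) = 2461/2500 ≈ 0.984400
step 2 [1y] bond c/2=7/160: DF=(85409/80000 − 7/160·(0.984400))/(1+7/160) = 1227/1250 ≈ 0.981600
step 3 [1.5y] bond c/2=29/800: DF=(339981/320000 − 29/800·(0.984400+0.981600))/(1+29/800) = 1913/2000 ≈ 0.956500
step 4 [2y] swap r/2=814/38411: DF=(1 − 814/38411·(0.984400+0.981600+0.956500))/(1+814/38411) = 4593/5000 ≈ 0.918600
step 5 [2.5y] zero: DF = P = 4501/5000 ≈ 0.900200
step 6 [3y] swap r/2=1410/56003: DF=(1 − 1410/56003·(0.984400+0.981600+0.956500+0.918600+0.900200))/(1+1410/56003) = 859/1000 ≈ 0.859000
step 7 [3.5y] bond c/2=19/800: DF=(990193/1000000 − 19/800·(0.984400+0.981600+0.956500+0.918600+0.900200+0.859000))/(1+19/800) = 8373/10000 ≈ 0.837300
step 8 [4y] bond c/2=1/32: DF=(326033/320000 − 1/32·(0.984400+0.981600+0.956500+0.918600+0.900200+0.859000+0.837300))/(1+1/32) = 7929/10000 ≈ 0.792900

1 1/2 2461/2500
2 1 1227/1250
3 3/2 1913/2000
4 2 4593/5000
5 5/2 4501/5000
6 3 859/1000
7 7/2 8373/10000
8 4 7929/10000
s(1.5y) = (1/(1913/2000) − 1)/(3/2) = 58/1913 ≈ 3.0319%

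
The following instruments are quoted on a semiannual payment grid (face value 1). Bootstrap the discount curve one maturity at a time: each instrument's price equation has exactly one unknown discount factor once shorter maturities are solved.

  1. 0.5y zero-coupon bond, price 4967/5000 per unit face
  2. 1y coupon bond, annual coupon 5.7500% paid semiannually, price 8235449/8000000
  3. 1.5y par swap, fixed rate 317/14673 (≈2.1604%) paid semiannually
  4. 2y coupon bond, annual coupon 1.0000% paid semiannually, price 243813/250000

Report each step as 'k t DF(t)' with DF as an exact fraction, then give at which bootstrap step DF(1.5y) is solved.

1 1/2 4967/5000
2 1 9729/10000
3 3/2 9683/10000
4 2 4779/5000
DF(1.5y) is solved at step 3

step 1 [0.5y] zero: DF = P = 4967/5000 ≈ 0.993400
step 2 [1y] bond c/2=23/800: DF=(8235449/8000000 − 23/800·(0.993400))/(1+23/800) = 9729/10000 ≈ 0.972900
step 3 [1.5y] swap r/2=317/29346: DF=(1 − 317/29346·(0.993400+0.972900))/(1+317/29346) = 9683/10000 ≈ 0.968300
step 4 [2y] bond c/2=1/200: DF=(243813/250000 − 1/200·(0.993400+0.972900+0.968300))/(1+1/200) = 4779/5000 ≈ 0.955800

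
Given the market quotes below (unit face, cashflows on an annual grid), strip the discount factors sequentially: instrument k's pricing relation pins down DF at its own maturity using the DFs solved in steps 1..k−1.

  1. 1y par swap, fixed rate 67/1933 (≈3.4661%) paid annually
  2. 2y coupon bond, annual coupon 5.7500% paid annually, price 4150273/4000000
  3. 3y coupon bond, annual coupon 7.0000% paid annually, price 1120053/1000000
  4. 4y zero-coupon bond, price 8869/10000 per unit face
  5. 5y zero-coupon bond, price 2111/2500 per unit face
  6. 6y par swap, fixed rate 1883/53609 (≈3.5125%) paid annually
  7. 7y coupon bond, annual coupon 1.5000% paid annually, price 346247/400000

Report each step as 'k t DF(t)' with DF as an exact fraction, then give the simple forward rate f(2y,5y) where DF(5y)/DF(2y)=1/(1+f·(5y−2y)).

1 1 1933/2000
2 2 4643/5000
3 3 2307/2500
4 4 8869/10000
5 5 2111/2500
6 6 8117/10000
7 7 967/1250
f(2y,5y) = ((4643/5000)/(2111/2500) − 1)/(3) = 421/12666 ≈ 3.3239%

step 1 [1y] swap r/1=67/1933: DF=(1 − 67/1933·(0))/(1+67/1933) = 1933/2000 ≈ 0.966500
step 2 [2y] bond c/1=23/400: DF=(4150273/4000000 − 23/400·(0.966500))/(1+23/400) = 4643/5000 ≈ 0.928600
step 3 [3y] bond c/1=7/100: DF=(1120053/1000000 − 7/100·(0.966500+0.928600))/(1+7/100) = 2307/2500 ≈ 0.922800
step 4 [4y] zero: DF = P = 8869/10000 ≈ 0.886900
step 5 [5y] zero: DF = P = 2111/2500 ≈ 0.844400
step 6 [6y] swap r/1=1883/53609: DF=(1 − 1883/53609·(0.966500+0.928600+0.922800+0.886900+0.844400))/(1+1883/53609) = 8117/10000 ≈ 0.811700
step 7 [7y] bond c/1=3/200: DF=(346247/400000 − 3/200·(0.966500+0.928600+0.922800+0.886900+0.844400+0.811700))/(1+3/200) = 967/1250 ≈ 0.773600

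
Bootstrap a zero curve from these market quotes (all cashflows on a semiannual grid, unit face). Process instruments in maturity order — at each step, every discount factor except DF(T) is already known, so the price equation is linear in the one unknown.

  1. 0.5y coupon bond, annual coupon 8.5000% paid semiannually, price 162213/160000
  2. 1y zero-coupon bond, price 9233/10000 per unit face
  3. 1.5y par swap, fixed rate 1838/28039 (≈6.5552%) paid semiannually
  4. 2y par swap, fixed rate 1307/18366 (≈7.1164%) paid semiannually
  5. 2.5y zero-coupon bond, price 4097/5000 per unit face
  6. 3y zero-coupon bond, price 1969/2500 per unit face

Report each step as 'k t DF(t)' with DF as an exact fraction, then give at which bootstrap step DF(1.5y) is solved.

step 1 [0.5y] bond c/2=17/400: DF=(162213/160000 − 17/400·(0))/(1+17/400) = 389/400 ≈ 0.972500
step 2 [1y] zero: DF = P = 9233/10000 ≈ 0.923300
step 3 [1.5y] swap r/2=919/28039: DF=(1 − 919/28039·(0.972500+0.923300))/(1+919/28039) = 9081/10000 ≈ 0.908100
step 4 [2y] swap r/2=1307/36732: DF=(1 − 1307/36732·(0.972500+0.923300+0.908100))/(1+1307/36732) = 8693/10000 ≈ 0.869300
step 5 [2.5y] zero: DF = P = 4097/5000 ≈ 0.819400
step 6 [3y] zero: DF = P = 1969/2500 ≈ 0.787600

1 1/2 389/400
2 1 9233/10000
3 3/2 9081/10000
4 2 8693/10000
5 5/2 4097/5000
6 3 1969/2500
DF(1.5y) is solved at step 3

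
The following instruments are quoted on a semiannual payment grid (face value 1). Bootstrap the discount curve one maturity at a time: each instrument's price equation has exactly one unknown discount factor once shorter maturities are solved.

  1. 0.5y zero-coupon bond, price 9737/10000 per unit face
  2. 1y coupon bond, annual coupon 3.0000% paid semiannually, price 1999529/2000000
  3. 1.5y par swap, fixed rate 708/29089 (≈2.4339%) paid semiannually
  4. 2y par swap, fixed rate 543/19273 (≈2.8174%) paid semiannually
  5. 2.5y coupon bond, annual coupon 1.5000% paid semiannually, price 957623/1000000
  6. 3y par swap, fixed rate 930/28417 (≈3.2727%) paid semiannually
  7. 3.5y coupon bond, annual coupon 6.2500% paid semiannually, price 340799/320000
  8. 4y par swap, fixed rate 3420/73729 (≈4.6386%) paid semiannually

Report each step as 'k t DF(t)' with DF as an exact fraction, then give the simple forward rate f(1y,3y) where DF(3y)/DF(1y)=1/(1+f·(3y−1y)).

1 1/2 9737/10000
2 1 4853/5000
3 3/2 4823/5000
4 2 9457/10000
5 5/2 4609/5000
6 3 907/1000
7 7/2 1721/2000
8 4 829/1000
f(1y,3y) = ((4853/5000)/(907/1000) − 1)/(2) = 159/4535 ≈ 3.5061%

step 1 [0.5y] zero: DF = P = 9737/10000 ≈ 0.973700
step 2 [1y] bond c/2=3/200: DF=(1999529/2000000 − 3/200·(0.973700))/(1+3/200) = 4853/5000 ≈ 0.970600
step 3 [1.5y] swap r/2=354/29089: DF=(1 − 354/29089·(0.973700+0.970600))/(1+354/29089) = 4823/5000 ≈ 0.964600
step 4 [2y] swap r/2=543/38546: DF=(1 − 543/38546·(0.973700+0.970600+0.964600))/(1+543/38546) = 9457/10000 ≈ 0.945700
step 5 [2.5y] bond c/2=3/400: DF=(957623/1000000 − 3/400·(0.973700+0.970600+0.964600+0.945700))/(1+3/400) = 4609/5000 ≈ 0.921800
step 6 [3y] swap r/2=465/28417: DF=(1 − 465/28417·(0.973700+0.970600+0.964600+0.945700+0.921800))/(1+465/28417) = 907/1000 ≈ 0.907000
step 7 [3.5y] bond c/2=1/32: DF=(340799/320000 − 1/32·(0.973700+0.970600+0.964600+0.945700+0.921800+0.907000))/(1+1/32) = 1721/2000 ≈ 0.860500
step 8 [4y] swap r/2=1710/73729: DF=(1 − 1710/73729·(0.973700+0.970600+0.964600+0.945700+0.921800+0.907000+0.860500))/(1+1710/73729) = 829/1000 ≈ 0.829000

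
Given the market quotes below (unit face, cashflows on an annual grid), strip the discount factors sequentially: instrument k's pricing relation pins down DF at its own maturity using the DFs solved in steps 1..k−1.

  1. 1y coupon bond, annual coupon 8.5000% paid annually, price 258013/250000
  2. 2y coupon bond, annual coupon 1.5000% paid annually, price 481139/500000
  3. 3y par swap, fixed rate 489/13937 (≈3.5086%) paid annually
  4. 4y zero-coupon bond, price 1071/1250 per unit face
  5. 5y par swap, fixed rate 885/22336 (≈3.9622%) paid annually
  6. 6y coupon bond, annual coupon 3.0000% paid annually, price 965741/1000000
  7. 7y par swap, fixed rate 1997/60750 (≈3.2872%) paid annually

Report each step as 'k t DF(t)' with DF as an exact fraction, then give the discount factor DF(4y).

1 1 1189/1250
2 2 467/500
3 3 4511/5000
4 4 1071/1250
5 5 823/1000
6 6 323/400
7 7 8003/10000
DF(4y) = 1071/1250 ≈ 0.856800

step 1 [1y] bond c/1=17/200: DF=(258013/250000 − 17/200·(0))/(1+17/200) = 1189/1250 ≈ 0.951200
step 2 [2y] bond c/1=3/200: DF=(481139/500000 − 3/200·(0.951200))/(1+3/200) = 467/500 ≈ 0.934000
step 3 [3y] swap r/1=489/13937: DF=(1 − 489/13937·(0.951200+0.934000))/(1+489/13937) = 4511/5000 ≈ 0.902200
step 4 [4y] zero: DF = P = 1071/1250 ≈ 0.856800
step 5 [5y] swap r/1=885/22336: DF=(1 − 885/22336·(0.951200+0.934000+0.902200+0.856800))/(1+885/22336) = 823/1000 ≈ 0.823000
step 6 [6y] bond c/1=3/100: DF=(965741/1000000 − 3/100·(0.951200+0.934000+0.902200+0.856800+0.823000))/(1+3/100) = 323/400 ≈ 0.807500
step 7 [7y] swap r/1=1997/60750: DF=(1 − 1997/60750·(0.951200+0.934000+0.902200+0.856800+0.823000+0.807500))/(1+1997/60750) = 8003/10000 ≈ 0.800300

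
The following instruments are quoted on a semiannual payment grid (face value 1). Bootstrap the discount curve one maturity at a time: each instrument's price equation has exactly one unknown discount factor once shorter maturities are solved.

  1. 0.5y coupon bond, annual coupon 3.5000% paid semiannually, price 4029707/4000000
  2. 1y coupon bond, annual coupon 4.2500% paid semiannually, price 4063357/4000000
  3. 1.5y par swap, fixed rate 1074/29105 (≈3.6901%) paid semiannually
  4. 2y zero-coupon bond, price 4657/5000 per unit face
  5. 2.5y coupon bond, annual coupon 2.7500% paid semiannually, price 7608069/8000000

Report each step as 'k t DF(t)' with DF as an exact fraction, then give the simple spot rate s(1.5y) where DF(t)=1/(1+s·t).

step 1 [0.5y] bond c/2=7/400: DF=(4029707/4000000 − 7/400·(0))/(1+7/400) = 9901/10000 ≈ 0.990100
step 2 [1y] bond c/2=17/800: DF=(4063357/4000000 − 17/800·(0.990100))/(1+17/800) = 9741/10000 ≈ 0.974100
step 3 [1.5y] swap r/2=537/29105: DF=(1 − 537/29105·(0.990100+0.974100))/(1+537/29105) = 9463/10000 ≈ 0.946300
step 4 [2y] zero: DF = P = 4657/5000 ≈ 0.931400
step 5 [2.5y] bond c/2=11/800: DF=(7608069/8000000 − 11/800·(0.990100+0.974100+0.946300+0.931400))/(1+11/800) = 443/500 ≈ 0.886000

1 1/2 9901/10000
2 1 9741/10000
3 3/2 9463/10000
4 2 4657/5000
5 5/2 443/500
s(1.5y) = (1/(9463/10000) − 1)/(3/2) = 358/9463 ≈ 3.7832%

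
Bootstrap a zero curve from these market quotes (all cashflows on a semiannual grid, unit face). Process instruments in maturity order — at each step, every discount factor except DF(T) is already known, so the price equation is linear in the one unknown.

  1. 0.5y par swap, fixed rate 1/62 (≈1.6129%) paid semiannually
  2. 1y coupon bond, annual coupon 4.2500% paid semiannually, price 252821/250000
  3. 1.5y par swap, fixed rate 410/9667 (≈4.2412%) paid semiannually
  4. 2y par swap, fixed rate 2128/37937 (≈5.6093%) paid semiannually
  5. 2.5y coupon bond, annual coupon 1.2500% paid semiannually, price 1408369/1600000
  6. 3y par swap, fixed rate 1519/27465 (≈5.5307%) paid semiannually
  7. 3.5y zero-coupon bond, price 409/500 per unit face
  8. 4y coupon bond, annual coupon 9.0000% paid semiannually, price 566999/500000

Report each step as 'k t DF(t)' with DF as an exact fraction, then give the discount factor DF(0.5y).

step 1 [0.5y] swap r/2=1/124: DF=(1 − 1/124·(0))/(1+1/124) = 124/125 ≈ 0.992000
step 2 [1y] bond c/2=17/800: DF=(252821/250000 − 17/800·(0.992000))/(1+17/800) = 606/625 ≈ 0.969600
step 3 [1.5y] swap r/2=205/9667: DF=(1 − 205/9667·(0.992000+0.969600))/(1+205/9667) = 1877/2000 ≈ 0.938500
step 4 [2y] swap r/2=1064/37937: DF=(1 − 1064/37937·(0.992000+0.969600+0.938500))/(1+1064/37937) = 1117/1250 ≈ 0.893600
step 5 [2.5y] bond c/2=1/160: DF=(1408369/1600000 − 1/160·(0.992000+0.969600+0.938500+0.893600))/(1+1/160) = 532/625 ≈ 0.851200
step 6 [3y] swap r/2=1519/54930: DF=(1 − 1519/54930·(0.992000+0.969600+0.938500+0.893600+0.851200))/(1+1519/54930) = 8481/10000 ≈ 0.848100
step 7 [3.5y] zero: DF = P = 409/500 ≈ 0.818000
step 8 [4y] bond c/2=9/200: DF=(566999/500000 − 9/200·(0.992000+0.969600+0.938500+0.893600+0.851200+0.848100+0.818000))/(1+9/200) = 4067/5000 ≈ 0.813400

1 1/2 124/125
2 1 606/625
3 3/2 1877/2000
4 2 1117/1250
5 5/2 532/625
6 3 8481/10000
7 7/2 409/500
8 4 4067/5000
DF(0.5y) = 124/125 ≈ 0.992000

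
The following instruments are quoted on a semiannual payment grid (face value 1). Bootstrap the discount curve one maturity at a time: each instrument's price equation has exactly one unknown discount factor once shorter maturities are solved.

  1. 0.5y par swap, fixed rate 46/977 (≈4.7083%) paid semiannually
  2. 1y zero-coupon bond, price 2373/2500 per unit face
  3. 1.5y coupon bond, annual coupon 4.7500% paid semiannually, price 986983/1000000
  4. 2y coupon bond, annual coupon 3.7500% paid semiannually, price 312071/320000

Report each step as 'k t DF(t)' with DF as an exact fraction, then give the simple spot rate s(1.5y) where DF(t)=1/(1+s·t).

1 1/2 977/1000
2 1 2373/2500
3 3/2 4597/5000
4 2 9049/10000
s(1.5y) = (1/(4597/5000) − 1)/(3/2) = 806/13791 ≈ 5.8444%

step 1 [0.5y] swap r/2=23/977: DF=(1 − 23/977·(0))/(1+23/977) = 977/1000 ≈ 0.977000
step 2 [1y] zero: DF = P = 2373/2500 ≈ 0.949200
step 3 [1.5y] bond c/2=19/800: DF=(986983/1000000 − 19/800·(0.977000+0.949200))/(1+19/800) = 4597/5000 ≈ 0.919400
step 4 [2y] bond c/2=3/160: DF=(312071/320000 − 3/160·(0.977000+0.949200+0.919400))/(1+3/160) = 9049/10000 ≈ 0.904900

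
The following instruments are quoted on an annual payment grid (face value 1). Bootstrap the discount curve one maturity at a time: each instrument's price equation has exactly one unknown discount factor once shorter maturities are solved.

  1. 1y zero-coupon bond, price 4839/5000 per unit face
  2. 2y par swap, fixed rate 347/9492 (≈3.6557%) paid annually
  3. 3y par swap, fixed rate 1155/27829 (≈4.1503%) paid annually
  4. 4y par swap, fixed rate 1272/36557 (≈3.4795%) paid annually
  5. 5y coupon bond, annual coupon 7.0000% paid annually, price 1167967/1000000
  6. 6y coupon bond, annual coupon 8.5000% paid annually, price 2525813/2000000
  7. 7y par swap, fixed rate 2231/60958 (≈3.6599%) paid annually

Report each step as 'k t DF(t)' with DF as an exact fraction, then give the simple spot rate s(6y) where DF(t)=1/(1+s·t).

step 1 [1y] zero: DF = P = 4839/5000 ≈ 0.967800
step 2 [2y] swap r/1=347/9492: DF=(1 − 347/9492·(0.967800))/(1+347/9492) = 4653/5000 ≈ 0.930600
step 3 [3y] swap r/1=1155/27829: DF=(1 − 1155/27829·(0.967800+0.930600))/(1+1155/27829) = 1769/2000 ≈ 0.884500
step 4 [4y] swap r/1=1272/36557: DF=(1 − 1272/36557·(0.967800+0.930600+0.884500))/(1+1272/36557) = 1091/1250 ≈ 0.872800
step 5 [5y] bond c/1=7/100: DF=(1167967/1000000 − 7/100·(0.967800+0.930600+0.884500+0.872800))/(1+7/100) = 2131/2500 ≈ 0.852400
step 6 [6y] bond c/1=17/200: DF=(2525813/2000000 − 17/200·(0.967800+0.930600+0.884500+0.872800+0.852400))/(1+17/200) = 2027/2500 ≈ 0.810800
step 7 [7y] swap r/1=2231/60958: DF=(1 − 2231/60958·(0.967800+0.930600+0.884500+0.872800+0.852400+0.810800))/(1+2231/60958) = 7769/10000 ≈ 0.776900

1 1 4839/5000
2 2 4653/5000
3 3 1769/2000
4 4 1091/1250
5 5 2131/2500
6 6 2027/2500
7 7 7769/10000
s(6y) = (1/(2027/2500) − 1)/(6) = 473/12162 ≈ 3.8892%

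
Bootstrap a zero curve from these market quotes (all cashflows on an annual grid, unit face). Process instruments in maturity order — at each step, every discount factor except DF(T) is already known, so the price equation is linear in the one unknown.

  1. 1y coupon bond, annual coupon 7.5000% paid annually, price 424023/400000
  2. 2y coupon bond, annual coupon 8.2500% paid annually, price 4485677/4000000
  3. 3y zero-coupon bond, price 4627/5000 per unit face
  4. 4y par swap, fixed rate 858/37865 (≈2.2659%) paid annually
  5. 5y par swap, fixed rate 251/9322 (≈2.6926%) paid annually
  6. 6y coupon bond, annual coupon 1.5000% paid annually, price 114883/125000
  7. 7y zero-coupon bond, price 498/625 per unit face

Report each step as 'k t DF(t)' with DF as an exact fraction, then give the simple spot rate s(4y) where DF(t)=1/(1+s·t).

1 1 9861/10000
2 2 1201/1250
3 3 4627/5000
4 4 4571/5000
5 5 1749/2000
6 6 4183/5000
7 7 498/625
s(4y) = (1/(4571/5000) − 1)/(4) = 429/18284 ≈ 2.3463%

step 1 [1y] bond c/1=3/40: DF=(424023/400000 − 3/40·(0))/(1+3/40) = 9861/10000 ≈ 0.986100
step 2 [2y] bond c/1=33/400: DF=(4485677/4000000 − 33/400·(0.986100))/(1+33/400) = 1201/1250 ≈ 0.960800
step 3 [3y] zero: DF = P = 4627/5000 ≈ 0.925400
step 4 [4y] swap r/1=858/37865: DF=(1 − 858/37865·(0.986100+0.960800+0.925400))/(1+858/37865) = 4571/5000 ≈ 0.914200
step 5 [5y] swap r/1=251/9322: DF=(1 − 251/9322·(0.986100+0.960800+0.925400+0.914200))/(1+251/9322) = 1749/2000 ≈ 0.874500
step 6 [6y] bond c/1=3/200: DF=(114883/125000 − 3/200·(0.986100+0.960800+0.925400+0.914200+0.874500))/(1+3/200) = 4183/5000 ≈ 0.836600
step 7 [7y] zero: DF = P = 498/625 ≈ 0.796800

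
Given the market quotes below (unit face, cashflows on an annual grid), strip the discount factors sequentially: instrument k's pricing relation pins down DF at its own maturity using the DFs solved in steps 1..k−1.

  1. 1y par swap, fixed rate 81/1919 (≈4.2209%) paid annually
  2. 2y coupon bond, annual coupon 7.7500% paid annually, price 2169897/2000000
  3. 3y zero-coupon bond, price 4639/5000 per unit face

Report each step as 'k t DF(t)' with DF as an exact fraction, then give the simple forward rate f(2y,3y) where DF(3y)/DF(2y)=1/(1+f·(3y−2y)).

step 1 [1y] swap r/1=81/1919: DF=(1 − 81/1919·(0))/(1+81/1919) = 1919/2000 ≈ 0.959500
step 2 [2y] bond c/1=31/400: DF=(2169897/2000000 − 31/400·(0.959500))/(1+31/400) = 9379/10000 ≈ 0.937900
step 3 [3y] zero: DF = P = 4639/5000 ≈ 0.927800

1 1 1919/2000
2 2 9379/10000
3 3 4639/5000
f(2y,3y) = ((9379/10000)/(4639/5000) − 1)/(1) = 101/9278 ≈ 1.0886%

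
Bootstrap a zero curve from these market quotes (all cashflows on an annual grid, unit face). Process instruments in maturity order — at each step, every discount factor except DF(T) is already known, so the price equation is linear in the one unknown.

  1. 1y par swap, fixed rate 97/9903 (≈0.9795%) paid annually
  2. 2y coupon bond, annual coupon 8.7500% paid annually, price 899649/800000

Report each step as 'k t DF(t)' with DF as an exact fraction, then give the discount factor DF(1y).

step 1 [1y] swap r/1=97/9903: DF=(1 − 97/9903·(0))/(1+97/9903) = 9903/10000 ≈ 0.990300
step 2 [2y] bond c/1=7/80: DF=(899649/800000 − 7/80·(0.990300))/(1+7/80) = 1193/1250 ≈ 0.954400

1 1 9903/10000
2 2 1193/1250
DF(1y) = 9903/10000 ≈ 0.990300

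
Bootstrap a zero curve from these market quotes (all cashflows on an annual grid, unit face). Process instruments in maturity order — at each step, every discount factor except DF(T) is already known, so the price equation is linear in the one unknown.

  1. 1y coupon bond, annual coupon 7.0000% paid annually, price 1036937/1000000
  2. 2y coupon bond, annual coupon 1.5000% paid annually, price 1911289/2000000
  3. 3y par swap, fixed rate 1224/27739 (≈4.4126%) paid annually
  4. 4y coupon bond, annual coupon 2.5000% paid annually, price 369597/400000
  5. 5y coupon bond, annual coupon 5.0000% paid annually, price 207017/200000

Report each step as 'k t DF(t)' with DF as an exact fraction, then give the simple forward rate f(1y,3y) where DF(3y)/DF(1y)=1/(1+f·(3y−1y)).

step 1 [1y] bond c/1=7/100: DF=(1036937/1000000 − 7/100·(0))/(1+7/100) = 9691/10000 ≈ 0.969100
step 2 [2y] bond c/1=3/200: DF=(1911289/2000000 − 3/200·(0.969100))/(1+3/200) = 1159/1250 ≈ 0.927200
step 3 [3y] swap r/1=1224/27739: DF=(1 − 1224/27739·(0.969100+0.927200))/(1+1224/27739) = 1097/1250 ≈ 0.877600
step 4 [4y] bond c/1=1/40: DF=(369597/400000 − 1/40·(0.969100+0.927200+0.877600))/(1+1/40) = 4169/5000 ≈ 0.833800
step 5 [5y] bond c/1=1/20: DF=(207017/200000 − 1/20·(0.969100+0.927200+0.877600+0.833800))/(1+1/20) = 407/500 ≈ 0.814000

1 1 9691/10000
2 2 1159/1250
3 3 1097/1250
4 4 4169/5000
5 5 407/500
f(1y,3y) = ((9691/10000)/(1097/1250) − 1)/(2) = 915/17552 ≈ 5.2131%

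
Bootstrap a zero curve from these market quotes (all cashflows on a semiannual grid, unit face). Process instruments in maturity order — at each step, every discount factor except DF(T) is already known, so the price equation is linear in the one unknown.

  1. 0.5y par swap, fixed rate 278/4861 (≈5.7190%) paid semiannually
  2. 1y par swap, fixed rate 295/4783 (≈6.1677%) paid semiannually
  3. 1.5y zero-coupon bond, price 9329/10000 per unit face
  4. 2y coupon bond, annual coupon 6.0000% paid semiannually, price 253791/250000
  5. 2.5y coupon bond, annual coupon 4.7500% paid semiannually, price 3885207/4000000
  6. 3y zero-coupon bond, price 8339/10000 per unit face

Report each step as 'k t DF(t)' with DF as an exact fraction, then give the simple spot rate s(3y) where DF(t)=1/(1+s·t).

1 1/2 4861/5000
2 1 941/1000
3 3/2 9329/10000
4 2 9027/10000
5 5/2 4309/5000
6 3 8339/10000
s(3y) = (1/(8339/10000) − 1)/(3) = 1661/25017 ≈ 6.6395%

step 1 [0.5y] swap r/2=139/4861: DF=(1 − 139/4861·(0))/(1+139/4861) = 4861/5000 ≈ 0.972200
step 2 [1y] swap r/2=295/9566: DF=(1 − 295/9566·(0.972200))/(1+295/9566) = 941/1000 ≈ 0.941000
step 3 [1.5y] zero: DF = P = 9329/10000 ≈ 0.932900
step 4 [2y] bond c/2=3/100: DF=(253791/250000 − 3/100·(0.972200+0.941000+0.932900))/(1+3/100) = 9027/10000 ≈ 0.902700
step 5 [2.5y] bond c/2=19/800: DF=(3885207/4000000 − 19/800·(0.972200+0.941000+0.932900+0.902700))/(1+19/800) = 4309/5000 ≈ 0.861800
step 6 [3y] zero: DF = P = 8339/10000 ≈ 0.833900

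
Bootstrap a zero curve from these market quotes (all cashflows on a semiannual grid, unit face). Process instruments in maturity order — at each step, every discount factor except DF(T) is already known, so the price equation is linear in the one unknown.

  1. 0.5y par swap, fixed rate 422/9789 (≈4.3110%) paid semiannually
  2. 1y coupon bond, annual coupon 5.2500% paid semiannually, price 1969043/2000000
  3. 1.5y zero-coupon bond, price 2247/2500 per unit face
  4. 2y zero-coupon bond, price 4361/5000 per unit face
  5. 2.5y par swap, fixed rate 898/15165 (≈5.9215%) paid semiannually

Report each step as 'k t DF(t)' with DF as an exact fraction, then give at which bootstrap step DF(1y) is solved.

step 1 [0.5y] swap r/2=211/9789: DF=(1 − 211/9789·(0))/(1+211/9789) = 9789/10000 ≈ 0.978900
step 2 [1y] bond c/2=21/800: DF=(1969043/2000000 − 21/800·(0.978900))/(1+21/800) = 9343/10000 ≈ 0.934300
step 3 [1.5y] zero: DF = P = 2247/2500 ≈ 0.898800
step 4 [2y] zero: DF = P = 4361/5000 ≈ 0.872200
step 5 [2.5y] swap r/2=449/15165: DF=(1 − 449/15165·(0.978900+0.934300+0.898800+0.872200))/(1+449/15165) = 8653/10000 ≈ 0.865300

1 1/2 9789/10000
2 1 9343/10000
3 3/2 2247/2500
4 2 4361/5000
5 5/2 8653/10000
DF(1y) is solved at step 2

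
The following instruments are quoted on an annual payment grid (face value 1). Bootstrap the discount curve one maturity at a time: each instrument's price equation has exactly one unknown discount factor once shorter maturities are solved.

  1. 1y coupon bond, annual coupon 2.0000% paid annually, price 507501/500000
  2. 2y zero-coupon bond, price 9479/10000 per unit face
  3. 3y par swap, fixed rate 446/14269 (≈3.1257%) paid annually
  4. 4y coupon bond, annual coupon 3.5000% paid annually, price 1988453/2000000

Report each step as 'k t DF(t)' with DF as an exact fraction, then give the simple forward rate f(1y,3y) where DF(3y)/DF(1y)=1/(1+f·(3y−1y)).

1 1 9951/10000
2 2 9479/10000
3 3 2277/2500
4 4 8641/10000
f(1y,3y) = ((9951/10000)/(2277/2500) − 1)/(2) = 281/6072 ≈ 4.6278%

step 1 [1y] bond c/1=1/50: DF=(507501/500000 − 1/50·(0))/(1+1/50) = 9951/10000 ≈ 0.995100
step 2 [2y] zero: DF = P = 9479/10000 ≈ 0.947900
step 3 [3y] swap r/1=446/14269: DF=(1 − 446/14269·(0.995100+0.947900))/(1+446/14269) = 2277/2500 ≈ 0.910800
step 4 [4y] bond c/1=7/200: DF=(1988453/2000000 − 7/200·(0.995100+0.947900+0.910800))/(1+7/200) = 8641/10000 ≈ 0.864100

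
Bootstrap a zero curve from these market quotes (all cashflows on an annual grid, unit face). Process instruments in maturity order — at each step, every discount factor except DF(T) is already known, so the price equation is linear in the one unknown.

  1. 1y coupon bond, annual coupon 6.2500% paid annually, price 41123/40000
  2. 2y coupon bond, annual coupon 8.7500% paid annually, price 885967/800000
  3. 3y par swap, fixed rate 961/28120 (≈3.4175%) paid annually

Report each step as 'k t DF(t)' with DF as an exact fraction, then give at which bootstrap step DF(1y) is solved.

step 1 [1y] bond c/1=1/16: DF=(41123/40000 − 1/16·(0))/(1+1/16) = 2419/2500 ≈ 0.967600
step 2 [2y] bond c/1=7/80: DF=(885967/800000 − 7/80·(0.967600))/(1+7/80) = 1881/2000 ≈ 0.940500
step 3 [3y] swap r/1=961/28120: DF=(1 − 961/28120·(0.967600+0.940500))/(1+961/28120) = 9039/10000 ≈ 0.903900

1 1 2419/2500
2 2 1881/2000
3 3 9039/10000
DF(1y) is solved at step 1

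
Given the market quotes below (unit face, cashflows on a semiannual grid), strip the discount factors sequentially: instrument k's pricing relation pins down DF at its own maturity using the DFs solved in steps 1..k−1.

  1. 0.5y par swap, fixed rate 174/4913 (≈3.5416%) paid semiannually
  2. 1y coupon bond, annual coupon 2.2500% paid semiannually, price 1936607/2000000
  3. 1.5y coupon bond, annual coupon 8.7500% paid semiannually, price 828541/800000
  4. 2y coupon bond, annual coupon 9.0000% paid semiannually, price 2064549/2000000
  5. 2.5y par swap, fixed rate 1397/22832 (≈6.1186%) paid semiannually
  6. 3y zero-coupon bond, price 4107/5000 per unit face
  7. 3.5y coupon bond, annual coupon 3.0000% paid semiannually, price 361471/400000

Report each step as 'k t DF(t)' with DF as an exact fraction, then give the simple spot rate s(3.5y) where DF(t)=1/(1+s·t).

1 1/2 4913/5000
2 1 4733/5000
3 3/2 4557/5000
4 2 1731/2000
5 5/2 8603/10000
6 3 4107/5000
7 7/2 8107/10000
s(3.5y) = (1/(8107/10000) − 1)/(7/2) = 3786/56749 ≈ 6.6715%

step 1 [0.5y] swap r/2=87/4913: DF=(1 − 87/4913·(0))/(1+87/4913) = 4913/5000 ≈ 0.982600
step 2 [1y] bond c/2=9/800: DF=(1936607/2000000 − 9/800·(0.982600))/(1+9/800) = 4733/5000 ≈ 0.946600
step 3 [1.5y] bond c/2=7/160: DF=(828541/800000 − 7/160·(0.982600+0.946600))/(1+7/160) = 4557/5000 ≈ 0.911400
step 4 [2y] bond c/2=9/200: DF=(2064549/2000000 − 9/200·(0.982600+0.946600+0.911400))/(1+9/200) = 1731/2000 ≈ 0.865500
step 5 [2.5y] swap r/2=1397/45664: DF=(1 − 1397/45664·(0.982600+0.946600+0.911400+0.865500))/(1+1397/45664) = 8603/10000 ≈ 0.860300
step 6 [3y] zero: DF = P = 4107/5000 ≈ 0.821400
step 7 [3.5y] bond c/2=3/200: DF=(361471/400000 − 3/200·(0.982600+0.946600+0.911400+0.865500+0.860300+0.821400))/(1+3/200) = 8107/10000 ≈ 0.810700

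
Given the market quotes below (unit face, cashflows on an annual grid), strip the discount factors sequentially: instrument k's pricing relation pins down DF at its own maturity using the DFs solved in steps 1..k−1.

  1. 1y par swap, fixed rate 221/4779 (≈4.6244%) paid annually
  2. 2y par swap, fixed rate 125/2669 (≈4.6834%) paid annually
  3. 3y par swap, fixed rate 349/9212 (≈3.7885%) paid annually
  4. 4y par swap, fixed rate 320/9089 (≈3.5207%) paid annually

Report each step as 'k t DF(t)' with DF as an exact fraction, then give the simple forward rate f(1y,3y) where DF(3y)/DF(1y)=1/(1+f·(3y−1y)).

1 1 4779/5000
2 2 73/80
3 3 8953/10000
4 4 109/125
f(1y,3y) = ((4779/5000)/(8953/10000) − 1)/(2) = 605/17906 ≈ 3.3788%

step 1 [1y] swap r/1=221/4779: DF=(1 − 221/4779·(0))/(1+221/4779) = 4779/5000 ≈ 0.955800
step 2 [2y] swap r/1=125/2669: DF=(1 − 125/2669·(0.955800))/(1+125/2669) = 73/80 ≈ 0.912500
step 3 [3y] swap r/1=349/9212: DF=(1 − 349/9212·(0.955800+0.912500))/(1+349/9212) = 8953/10000 ≈ 0.895300
step 4 [4y] swap r/1=320/9089: DF=(1 − 320/9089·(0.955800+0.912500+0.895300))/(1+320/9089) = 109/125 ≈ 0.872000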